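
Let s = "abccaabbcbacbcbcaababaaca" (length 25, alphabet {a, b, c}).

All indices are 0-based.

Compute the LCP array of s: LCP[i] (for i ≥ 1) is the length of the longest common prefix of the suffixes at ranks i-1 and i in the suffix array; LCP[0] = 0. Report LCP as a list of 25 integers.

rank | idx | suffix
   0 |  24 | a
   1 |  16 | aababaaca
   2 |   4 | aabbcbacbcbcaababaaca
   3 |  21 | aaca
   4 |  19 | abaaca
   5 |  17 | ababaaca
   6 |   5 | abbcbacbcbcaababaaca
   7 |   0 | abccaabbcbacbcbcaababaaca
   8 |  22 | aca
   9 |  10 | acbcbcaababaaca
  10 |  20 | baaca
  11 |  18 | babaaca
  12 |   9 | bacbcbcaababaaca
  13 |   6 | bbcbacbcbcaababaaca
  14 |  14 | bcaababaaca
  15 |   7 | bcbacbcbcaababaaca
  16 |  12 | bcbcaababaaca
  17 |   1 | bccaabbcbacbcbcaababaaca
  18 |  23 | ca
  19 |  15 | caababaaca
  20 |   3 | caabbcbacbcbcaababaaca
  21 |   8 | cbacbcbcaababaaca
  22 |  13 | cbcaababaaca
  23 |  11 | cbcbcaababaaca
  24 |   2 | ccaabbcbacbcbcaababaaca

SA = [24, 16, 4, 21, 19, 17, 5, 0, 22, 10, 20, 18, 9, 6, 14, 7, 12, 1, 23, 15, 3, 8, 13, 11, 2]
rank  pair      lcp
   1  s[24:],s[16:]  1  'a'
   2  s[16:],s[4:]  3  'aab'
   3  s[4:],s[21:]  2  'aa'
   4  s[21:],s[19:]  1  'a'
   5  s[19:],s[17:]  3  'aba'
   6  s[17:],s[5:]  2  'ab'
   7  s[5:],s[0:]  2  'ab'
   8  s[0:],s[22:]  1  'a'
   9  s[22:],s[10:]  2  'ac'
  10  s[10:],s[20:]  0  ''
  11  s[20:],s[18:]  2  'ba'
  12  s[18:],s[9:]  2  'ba'
  13  s[9:],s[6:]  1  'b'
  14  s[6:],s[14:]  1  'b'
  15  s[14:],s[7:]  2  'bc'
  16  s[7:],s[12:]  3  'bcb'
  17  s[12:],s[1:]  2  'bc'
  18  s[1:],s[23:]  0  ''
  19  s[23:],s[15:]  2  'ca'
  20  s[15:],s[3:]  4  'caab'
  21  s[3:],s[8:]  1  'c'
  22  s[8:],s[13:]  2  'cb'
  23  s[13:],s[11:]  3  'cbc'
  24  s[11:],s[2:]  1  'c'

[0, 1, 3, 2, 1, 3, 2, 2, 1, 2, 0, 2, 2, 1, 1, 2, 3, 2, 0, 2, 4, 1, 2, 3, 1]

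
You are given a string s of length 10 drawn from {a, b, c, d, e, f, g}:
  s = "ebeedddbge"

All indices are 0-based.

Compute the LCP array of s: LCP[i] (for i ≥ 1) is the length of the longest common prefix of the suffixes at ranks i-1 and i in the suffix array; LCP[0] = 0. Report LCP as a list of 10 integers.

[0, 1, 0, 1, 2, 0, 1, 1, 1, 0]

sorted suffixes:
  #0 SA[0]=1  'beedddbge'
  #1 SA[1]=7  'bge'
  #2 SA[2]=6  'dbge'
  #3 SA[3]=5  'ddbge'
  #4 SA[4]=4  'dddbge'
  #5 SA[5]=9  'e'
  #6 SA[6]=0  'ebeedddbge'
  #7 SA[7]=3  'edddbge'
  #8 SA[8]=2  'eedddbge'
  #9 SA[9]=8  'ge'

SA = [1, 7, 6, 5, 4, 9, 0, 3, 2, 8]
i: (SA[i-1],SA[i]) lcp shared
  1: (1,7) 1 'b'
  2: (7,6) 0 ''
  3: (6,5) 1 'd'
  4: (5,4) 2 'dd'
  5: (4,9) 0 ''
  6: (9,0) 1 'e'
  7: (0,3) 1 'e'
  8: (3,2) 1 'e'
  9: (2,8) 0 ''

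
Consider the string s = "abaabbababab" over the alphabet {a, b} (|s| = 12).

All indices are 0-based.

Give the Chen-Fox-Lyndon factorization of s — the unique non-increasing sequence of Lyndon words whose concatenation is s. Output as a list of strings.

["ab", "aabbababab"]

emit factor 1: 'ab' (i=0, period=2)
emit factor 2: 'aabbababab' (i=2, period=10)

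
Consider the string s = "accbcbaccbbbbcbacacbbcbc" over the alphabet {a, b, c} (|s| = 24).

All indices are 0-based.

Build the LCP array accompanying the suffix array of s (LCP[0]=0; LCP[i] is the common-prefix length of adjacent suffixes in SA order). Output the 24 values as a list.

rank→(start, suffix):
  0 → (15, 'acacbbcbc')
  1 → (17, 'acbbcbc')
  2 → (6, 'accbbbbcbacacbbcbc')
  3 → (0, 'accbcbaccbbbbcbacacbbcbc')
  4 → (14, 'bacacbbcbc')
  5 → (5, 'baccbbbbcbacacbbcbc')
  6 → (9, 'bbbbcbacacbbcbc')
  7 → (10, 'bbbcbacacbbcbc')
  8 → (11, 'bbcbacacbbcbc')
  9 → (19, 'bbcbc')
  10 → (22, 'bc')
  11 → (12, 'bcbacacbbcbc')
  12 → (3, 'bcbaccbbbbcbacacbbcbc')
  13 → (20, 'bcbc')
  14 → (23, 'c')
  15 → (16, 'cacbbcbc')
  16 → (13, 'cbacacbbcbc')
  17 → (4, 'cbaccbbbbcbacacbbcbc')
  18 → (8, 'cbbbbcbacacbbcbc')
  19 → (18, 'cbbcbc')
  20 → (21, 'cbc')
  21 → (2, 'cbcbaccbbbbcbacacbbcbc')
  22 → (7, 'ccbbbbcbacacbbcbc')
  23 → (1, 'ccbcbaccbbbbcbacacbbcbc')

SA = [15, 17, 6, 0, 14, 5, 9, 10, 11, 19, 22, 12, 3, 20, 23, 16, 13, 4, 8, 18, 21, 2, 7, 1]
rank  pair      lcp
   1  s[15:],s[17:]  2  'ac'
   2  s[17:],s[6:]  2  'ac'
   3  s[6:],s[0:]  4  'accb'
   4  s[0:],s[14:]  0  ''
   5  s[14:],s[5:]  3  'bac'
   6  s[5:],s[9:]  1  'b'
   7  s[9:],s[10:]  3  'bbb'
   8  s[10:],s[11:]  2  'bb'
   9  s[11:],s[19:]  4  'bbcb'
  10  s[19:],s[22:]  1  'b'
  11  s[22:],s[12:]  2  'bc'
  12  s[12:],s[3:]  5  'bcbac'
  13  s[3:],s[20:]  3  'bcb'
  14  s[20:],s[23:]  0  ''
  15  s[23:],s[16:]  1  'c'
  16  s[16:],s[13:]  1  'c'
  17  s[13:],s[4:]  4  'cbac'
  18  s[4:],s[8:]  2  'cb'
  19  s[8:],s[18:]  3  'cbb'
  20  s[18:],s[21:]  2  'cb'
  21  s[21:],s[2:]  3  'cbc'
  22  s[2:],s[7:]  1  'c'
  23  s[7:],s[1:]  3  'ccb'

[0, 2, 2, 4, 0, 3, 1, 3, 2, 4, 1, 2, 5, 3, 0, 1, 1, 4, 2, 3, 2, 3, 1, 3]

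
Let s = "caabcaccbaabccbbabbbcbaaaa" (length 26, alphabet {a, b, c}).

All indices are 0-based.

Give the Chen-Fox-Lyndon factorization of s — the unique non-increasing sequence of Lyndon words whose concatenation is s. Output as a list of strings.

emit factor 1: 'c' (i=0, period=1)
emit factor 2: 'aabcaccbaabccbbabbbcb' (i=1, period=21)
emit factor 3: 'a' (i=22, period=1)
emit factor 4: 'a' (i=23, period=1)
emit factor 5: 'a' (i=24, period=1)
emit factor 6: 'a' (i=25, period=1)

["c", "aabcaccbaabccbbabbbcb", "a", "a", "a", "a"]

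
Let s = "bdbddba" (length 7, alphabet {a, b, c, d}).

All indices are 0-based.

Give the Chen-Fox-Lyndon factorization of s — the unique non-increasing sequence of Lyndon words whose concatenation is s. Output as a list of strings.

emit factor 1: 'bdbdd' (i=0, period=5)
emit factor 2: 'b' (i=5, period=1)
emit factor 3: 'a' (i=6, period=1)

["bdbdd", "b", "a"]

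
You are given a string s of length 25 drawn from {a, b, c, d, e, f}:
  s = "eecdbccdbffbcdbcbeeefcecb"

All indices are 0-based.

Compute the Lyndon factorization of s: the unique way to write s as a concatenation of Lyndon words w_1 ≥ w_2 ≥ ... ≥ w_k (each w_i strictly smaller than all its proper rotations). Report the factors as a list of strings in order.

emit factor 1: 'e' (i=0, period=1)
emit factor 2: 'e' (i=1, period=1)
emit factor 3: 'cd' (i=2, period=2)
emit factor 4: 'bccdbffbcd' (i=4, period=10)
emit factor 5: 'bcbeeefcec' (i=14, period=10)
emit factor 6: 'b' (i=24, period=1)

["e", "e", "cd", "bccdbffbcd", "bcbeeefcec", "b"]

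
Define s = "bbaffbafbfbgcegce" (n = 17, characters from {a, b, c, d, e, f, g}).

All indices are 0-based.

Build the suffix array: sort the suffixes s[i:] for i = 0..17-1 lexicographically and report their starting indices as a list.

sorted suffixes:
  #0 SA[0]=6  'afbfbgcegce'
  #1 SA[1]=2  'affbafbfbgcegce'
  #2 SA[2]=5  'bafbfbgcegce'
  #3 SA[3]=1  'baffbafbfbgcegce'
  #4 SA[4]=0  'bbaffbafbfbgcegce'
  #5 SA[5]=8  'bfbgcegce'
  #6 SA[6]=10  'bgcegce'
  #7 SA[7]=15  'ce'
  #8 SA[8]=12  'cegce'
  #9 SA[9]=16  'e'
  #10 SA[10]=13  'egce'
  #11 SA[11]=4  'fbafbfbgcegce'
  #12 SA[12]=7  'fbfbgcegce'
  #13 SA[13]=9  'fbgcegce'
  #14 SA[14]=3  'ffbafbfbgcegce'
  #15 SA[15]=14  'gce'
  #16 SA[16]=11  'gcegce'

[6, 2, 5, 1, 0, 8, 10, 15, 12, 16, 13, 4, 7, 9, 3, 14, 11]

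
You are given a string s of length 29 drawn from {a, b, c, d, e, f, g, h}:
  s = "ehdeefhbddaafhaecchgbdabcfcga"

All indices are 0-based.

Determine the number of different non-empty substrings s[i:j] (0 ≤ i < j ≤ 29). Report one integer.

411

sorted suffixes:
  #0 SA[0]=28  'a'
  #1 SA[1]=10  'aafhaecchgbdabcfcga'
  #2 SA[2]=22  'abcfcga'
  #3 SA[3]=14  'aecchgbdabcfcga'
  #4 SA[4]=11  'afhaecchgbdabcfcga'
  #5 SA[5]=23  'bcfcga'
  #6 SA[6]=20  'bdabcfcga'
  #7 SA[7]=7  'bddaafhaecchgbdabcfcga'
  #8 SA[8]=16  'cchgbdabcfcga'
  #9 SA[9]=24  'cfcga'
  #10 SA[10]=26  'cga'
  #11 SA[11]=17  'chgbdabcfcga'
  #12 SA[12]=9  'daafhaecchgbdabcfcga'
  #13 SA[13]=21  'dabcfcga'
  #14 SA[14]=8  'ddaafhaecchgbdabcfcga'
  #15 SA[15]=2  'deefhbddaafhaecchgbdabcfcga'
  #16 SA[16]=15  'ecchgbdabcfcga'
  #17 SA[17]=3  'eefhbddaafhaecchgbdabcfcga'
  #18 SA[18]=4  'efhbddaafhaecchgbdabcfcga'
  #19 SA[19]=0  'ehdeefhbddaafhaecchgbdabcfcga'
  #20 SA[20]=25  'fcga'
  #21 SA[21]=12  'fhaecchgbdabcfcga'
  #22 SA[22]=5  'fhbddaafhaecchgbdabcfcga'
  #23 SA[23]=27  'ga'
  #24 SA[24]=19  'gbdabcfcga'
  #25 SA[25]=13  'haecchgbdabcfcga'
  #26 SA[26]=6  'hbddaafhaecchgbdabcfcga'
  #27 SA[27]=1  'hdeefhbddaafhaecchgbdabcfcga'
  #28 SA[28]=18  'hgbdabcfcga'

SA = [28, 10, 22, 14, 11, 23, 20, 7, 16, 24, 26, 17, 9, 21, 8, 2, 15, 3, 4, 0, 25, 12, 5, 27, 19, 13, 6, 1, 18]
rank  pair      lcp
   1  s[28:],s[10:]  1  'a'
   2  s[10:],s[22:]  1  'a'
   3  s[22:],s[14:]  1  'a'
   4  s[14:],s[11:]  1  'a'
   5  s[11:],s[23:]  0  ''
   6  s[23:],s[20:]  1  'b'
   7  s[20:],s[7:]  2  'bd'
   8  s[7:],s[16:]  0  ''
   9  s[16:],s[24:]  1  'c'
  10  s[24:],s[26:]  1  'c'
  11  s[26:],s[17:]  1  'c'
  12  s[17:],s[9:]  0  ''
  13  s[9:],s[21:]  2  'da'
  14  s[21:],s[8:]  1  'd'
  15  s[8:],s[2:]  1  'd'
  16  s[2:],s[15:]  0  ''
  17  s[15:],s[3:]  1  'e'
  18  s[3:],s[4:]  1  'e'
  19  s[4:],s[0:]  1  'e'
  20  s[0:],s[25:]  0  ''
  21  s[25:],s[12:]  1  'f'
  22  s[12:],s[5:]  2  'fh'
  23  s[5:],s[27:]  0  ''
  24  s[27:],s[19:]  1  'g'
  25  s[19:],s[13:]  0  ''
  26  s[13:],s[6:]  1  'h'
  27  s[6:],s[1:]  1  'h'
  28  s[1:],s[18:]  1  'h'

n(n+1)/2 = 29·30/2 = 435
Σ LCP = 0 + 1 + 1 + 1 + 1 + 0 + 1 + 2 + 0 + 1 + 1 + 1 + 0 + 2 + 1 + 1 + 0 + 1 + 1 + 1 + 0 + 1 + 2 + 0 + 1 + 0 + 1 + 1 + 1 = 24
distinct = 435 − 24 = 411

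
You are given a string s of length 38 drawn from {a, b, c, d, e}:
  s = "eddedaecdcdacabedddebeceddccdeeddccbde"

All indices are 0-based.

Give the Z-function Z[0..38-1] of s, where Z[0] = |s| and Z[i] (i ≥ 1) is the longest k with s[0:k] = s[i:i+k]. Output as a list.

Z[0]=38
i=1: outside box; Z[1]=0
i=2: outside box; Z[2]=0
i=3: outside box; Z[3]=2 extend→box=[3,5)
i=4: min(r-i=1, Z[1]=0)=0; Z[4]=0
i=5: outside box; Z[5]=0
i=6: outside box; Z[6]=1 extend→box=[6,7)
i=7: outside box; Z[7]=0
i=8: outside box; Z[8]=0
i=9: outside box; Z[9]=0
i=10: outside box; Z[10]=0
i=11: outside box; Z[11]=0
i=12: outside box; Z[12]=0
i=13: outside box; Z[13]=0
i=14: outside box; Z[14]=0
i=15: outside box; Z[15]=3 extend→box=[15,18)
i=16: min(r-i=2, Z[1]=0)=0; Z[16]=0
i=17: min(r-i=1, Z[2]=0)=0; Z[17]=0
i=18: outside box; Z[18]=0
i=19: outside box; Z[19]=1 extend→box=[19,20)
i=20: outside box; Z[20]=0
i=21: outside box; Z[21]=1 extend→box=[21,22)
i=22: outside box; Z[22]=0
i=23: outside box; Z[23]=3 extend→box=[23,26)
i=24: min(r-i=2, Z[1]=0)=0; Z[24]=0
i=25: min(r-i=1, Z[2]=0)=0; Z[25]=0
i=26: outside box; Z[26]=0
i=27: outside box; Z[27]=0
i=28: outside box; Z[28]=0
i=29: outside box; Z[29]=1 extend→box=[29,30)
i=30: outside box; Z[30]=3 extend→box=[30,33)
i=31: min(r-i=2, Z[1]=0)=0; Z[31]=0
i=32: min(r-i=1, Z[2]=0)=0; Z[32]=0
i=33: outside box; Z[33]=0
i=34: outside box; Z[34]=0
i=35: outside box; Z[35]=0
i=36: outside box; Z[36]=0
i=37: outside box; Z[37]=1 extend→box=[37,38)

[38, 0, 0, 2, 0, 0, 1, 0, 0, 0, 0, 0, 0, 0, 0, 3, 0, 0, 0, 1, 0, 1, 0, 3, 0, 0, 0, 0, 0, 1, 3, 0, 0, 0, 0, 0, 0, 1]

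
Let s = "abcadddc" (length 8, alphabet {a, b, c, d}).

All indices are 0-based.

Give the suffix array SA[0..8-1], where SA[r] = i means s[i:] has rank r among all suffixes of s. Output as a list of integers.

[0, 3, 1, 7, 2, 6, 5, 4]

rank | idx | suffix
   0 |   0 | abcadddc
   1 |   3 | adddc
   2 |   1 | bcadddc
   3 |   7 | c
   4 |   2 | cadddc
   5 |   6 | dc
   6 |   5 | ddc
   7 |   4 | dddc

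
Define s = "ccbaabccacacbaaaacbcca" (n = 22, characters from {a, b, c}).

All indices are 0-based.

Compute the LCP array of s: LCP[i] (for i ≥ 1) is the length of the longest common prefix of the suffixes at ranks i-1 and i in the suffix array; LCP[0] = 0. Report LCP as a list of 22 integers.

[0, 1, 3, 2, 2, 1, 1, 2, 3, 0, 3, 1, 4, 0, 2, 3, 1, 4, 2, 1, 3, 2]

rank | idx | suffix
   0 |  21 | a
   1 |  13 | aaaacbcca
   2 |  14 | aaacbcca
   3 |   3 | aabccacacbaaaacbcca
   4 |  15 | aacbcca
   5 |   4 | abccacacbaaaacbcca
   6 |   8 | acacbaaaacbcca
   7 |  10 | acbaaaacbcca
   8 |  16 | acbcca
   9 |  12 | baaaacbcca
  10 |   2 | baabccacacbaaaacbcca
  11 |  18 | bcca
  12 |   5 | bccacacbaaaacbcca
  13 |  20 | ca
  14 |   7 | cacacbaaaacbcca
  15 |   9 | cacbaaaacbcca
  16 |  11 | cbaaaacbcca
  17 |   1 | cbaabccacacbaaaacbcca
  18 |  17 | cbcca
  19 |  19 | cca
  20 |   6 | ccacacbaaaacbcca
  21 |   0 | ccbaabccacacbaaaacbcca

SA = [21, 13, 14, 3, 15, 4, 8, 10, 16, 12, 2, 18, 5, 20, 7, 9, 11, 1, 17, 19, 6, 0]
[i] adj suffixes → lcp
  [1] 21/13 → 1 ('a')
  [2] 13/14 → 3 ('aaa')
  [3] 14/3 → 2 ('aa')
  [4] 3/15 → 2 ('aa')
  [5] 15/4 → 1 ('a')
  [6] 4/8 → 1 ('a')
  [7] 8/10 → 2 ('ac')
  [8] 10/16 → 3 ('acb')
  [9] 16/12 → 0 ('')
  [10] 12/2 → 3 ('baa')
  [11] 2/18 → 1 ('b')
  [12] 18/5 → 4 ('bcca')
  [13] 5/20 → 0 ('')
  [14] 20/7 → 2 ('ca')
  [15] 7/9 → 3 ('cac')
  [16] 9/11 → 1 ('c')
  [17] 11/1 → 4 ('cbaa')
  [18] 1/17 → 2 ('cb')
  [19] 17/19 → 1 ('c')
  [20] 19/6 → 3 ('cca')
  [21] 6/0 → 2 ('cc')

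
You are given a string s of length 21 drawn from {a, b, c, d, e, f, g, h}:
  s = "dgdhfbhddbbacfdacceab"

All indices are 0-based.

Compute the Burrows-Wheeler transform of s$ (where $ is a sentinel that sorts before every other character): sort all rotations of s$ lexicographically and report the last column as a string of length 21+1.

bedbabdfacafdh$gchcdbd

rank  rotation                last
    0  $dgdhfbhddbbacfdacceab  b
    1  ab$dgdhfbhddbbacfdacce  e
    2  acceab$dgdhfbhddbbacfd  d
    3  acfdacceab$dgdhfbhddbb  b
    4  b$dgdhfbhddbbacfdaccea  a
    5  bacfdacceab$dgdhfbhddb  b
    6  bbacfdacceab$dgdhfbhdd  d
    7  bhddbbacfdacceab$dgdhf  f
    8  cceab$dgdhfbhddbbacfda  a
    9  ceab$dgdhfbhddbbacfdac  c
   10  cfdacceab$dgdhfbhddbba  a
   11  dacceab$dgdhfbhddbbacf  f
   12  dbbacfdacceab$dgdhfbhd  d
   13  ddbbacfdacceab$dgdhfbh  h
   14  dgdhfbhddbbacfdacceab$  $
   15  dhfbhddbbacfdacceab$dg  g
   16  eab$dgdhfbhddbbacfdacc  c
   17  fbhddbbacfdacceab$dgdh  h
   18  fdacceab$dgdhfbhddbbac  c
   19  gdhfbhddbbacfdacceab$d  d
   20  hddbbacfdacceab$dgdhfb  b
   21  hfbhddbbacfdacceab$dgd  d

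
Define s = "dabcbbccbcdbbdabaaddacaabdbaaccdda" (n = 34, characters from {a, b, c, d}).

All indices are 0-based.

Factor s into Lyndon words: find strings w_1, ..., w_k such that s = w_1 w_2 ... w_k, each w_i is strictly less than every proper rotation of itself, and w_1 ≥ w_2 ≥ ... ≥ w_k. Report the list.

["d", "abcbbccbcdbbd", "ab", "aaddac", "aabdbaaccdd", "a"]

emit factor 1: 'd' (i=0, period=1)
emit factor 2: 'abcbbccbcdbbd' (i=1, period=13)
emit factor 3: 'ab' (i=14, period=2)
emit factor 4: 'aaddac' (i=16, period=6)
emit factor 5: 'aabdbaaccdd' (i=22, period=11)
emit factor 6: 'a' (i=33, period=1)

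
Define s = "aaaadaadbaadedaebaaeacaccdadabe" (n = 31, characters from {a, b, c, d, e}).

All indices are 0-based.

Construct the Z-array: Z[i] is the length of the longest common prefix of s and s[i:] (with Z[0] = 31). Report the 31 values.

Z[0]=31
i=1: i≥r, start 0; Z[1]=3 grow→box=[1,4)
i=2: min(r-i=2, Z[1]=3)=2; Z[2]=2
i=3: min(r-i=1, Z[2]=2)=1; Z[3]=1
i=4: i≥r, start 0; Z[4]=0
i=5: i≥r, start 0; Z[5]=2 grow→box=[5,7)
i=6: min(r-i=1, Z[1]=3)=1; Z[6]=1
i=7: i≥r, start 0; Z[7]=0
i=8: i≥r, start 0; Z[8]=0
i=9: i≥r, start 0; Z[9]=2 grow→box=[9,11)
i=10: min(r-i=1, Z[1]=3)=1; Z[10]=1
i=11: i≥r, start 0; Z[11]=0
i=12: i≥r, start 0; Z[12]=0
i=13: i≥r, start 0; Z[13]=0
i=14: i≥r, start 0; Z[14]=1 grow→box=[14,15)
i=15: i≥r, start 0; Z[15]=0
i=16: i≥r, start 0; Z[16]=0
i=17: i≥r, start 0; Z[17]=2 grow→box=[17,19)
i=18: min(r-i=1, Z[1]=3)=1; Z[18]=1
i=19: i≥r, start 0; Z[19]=0
i=20: i≥r, start 0; Z[20]=1 grow→box=[20,21)
i=21: i≥r, start 0; Z[21]=0
i=22: i≥r, start 0; Z[22]=1 grow→box=[22,23)
i=23: i≥r, start 0; Z[23]=0
i=24: i≥r, start 0; Z[24]=0
i=25: i≥r, start 0; Z[25]=0
i=26: i≥r, start 0; Z[26]=1 grow→box=[26,27)
i=27: i≥r, start 0; Z[27]=0
i=28: i≥r, start 0; Z[28]=1 grow→box=[28,29)
i=29: i≥r, start 0; Z[29]=0
i=30: i≥r, start 0; Z[30]=0

[31, 3, 2, 1, 0, 2, 1, 0, 0, 2, 1, 0, 0, 0, 1, 0, 0, 2, 1, 0, 1, 0, 1, 0, 0, 0, 1, 0, 1, 0, 0]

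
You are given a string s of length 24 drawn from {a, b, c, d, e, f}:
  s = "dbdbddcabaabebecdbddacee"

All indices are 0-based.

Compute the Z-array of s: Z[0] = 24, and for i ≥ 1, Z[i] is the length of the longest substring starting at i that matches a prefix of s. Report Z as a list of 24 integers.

Z[0]=24
i=1: i≥r, start 0; Z[1]=0
i=2: i≥r, start 0; Z[2]=3 scan→box=[2,5)
i=3: min(r-i=2, Z[1]=0)=0; Z[3]=0
i=4: min(r-i=1, Z[2]=3)=1; Z[4]=1
i=5: i≥r, start 0; Z[5]=1 scan→box=[5,6)
i=6: i≥r, start 0; Z[6]=0
i=7: i≥r, start 0; Z[7]=0
i=8: i≥r, start 0; Z[8]=0
i=9: i≥r, start 0; Z[9]=0
i=10: i≥r, start 0; Z[10]=0
i=11: i≥r, start 0; Z[11]=0
i=12: i≥r, start 0; Z[12]=0
i=13: i≥r, start 0; Z[13]=0
i=14: i≥r, start 0; Z[14]=0
i=15: i≥r, start 0; Z[15]=0
i=16: i≥r, start 0; Z[16]=3 scan→box=[16,19)
i=17: min(r-i=2, Z[1]=0)=0; Z[17]=0
i=18: min(r-i=1, Z[2]=3)=1; Z[18]=1
i=19: i≥r, start 0; Z[19]=1 scan→box=[19,20)
i=20: i≥r, start 0; Z[20]=0
i=21: i≥r, start 0; Z[21]=0
i=22: i≥r, start 0; Z[22]=0
i=23: i≥r, start 0; Z[23]=0

[24, 0, 3, 0, 1, 1, 0, 0, 0, 0, 0, 0, 0, 0, 0, 0, 3, 0, 1, 1, 0, 0, 0, 0]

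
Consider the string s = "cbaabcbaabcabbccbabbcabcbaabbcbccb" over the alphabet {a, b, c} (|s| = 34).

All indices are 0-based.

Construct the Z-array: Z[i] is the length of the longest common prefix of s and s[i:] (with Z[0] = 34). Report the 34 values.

Z[0]=34
i=1: outside box; Z[1]=0
i=2: outside box; Z[2]=0
i=3: outside box; Z[3]=0
i=4: outside box; Z[4]=0
i=5: outside box; Z[5]=6 grow→box=[5,11)
i=6: min(r-i=5, Z[1]=0)=0; Z[6]=0
i=7: min(r-i=4, Z[2]=0)=0; Z[7]=0
i=8: min(r-i=3, Z[3]=0)=0; Z[8]=0
i=9: min(r-i=2, Z[4]=0)=0; Z[9]=0
i=10: min(r-i=1, Z[5]=6)=1; Z[10]=1
i=11: outside box; Z[11]=0
i=12: outside box; Z[12]=0
i=13: outside box; Z[13]=0
i=14: outside box; Z[14]=1 grow→box=[14,15)
i=15: outside box; Z[15]=3 grow→box=[15,18)
i=16: min(r-i=2, Z[1]=0)=0; Z[16]=0
i=17: min(r-i=1, Z[2]=0)=0; Z[17]=0
i=18: outside box; Z[18]=0
i=19: outside box; Z[19]=0
i=20: outside box; Z[20]=1 grow→box=[20,21)
i=21: outside box; Z[21]=0
i=22: outside box; Z[22]=0
i=23: outside box; Z[23]=5 grow→box=[23,28)
i=24: min(r-i=4, Z[1]=0)=0; Z[24]=0
i=25: min(r-i=3, Z[2]=0)=0; Z[25]=0
i=26: min(r-i=2, Z[3]=0)=0; Z[26]=0
i=27: min(r-i=1, Z[4]=0)=0; Z[27]=0
i=28: outside box; Z[28]=0
i=29: outside box; Z[29]=2 grow→box=[29,31)
i=30: min(r-i=1, Z[1]=0)=0; Z[30]=0
i=31: outside box; Z[31]=1 grow→box=[31,32)
i=32: outside box; Z[32]=2 grow→box=[32,34)
i=33: min(r-i=1, Z[1]=0)=0; Z[33]=0

[34, 0, 0, 0, 0, 6, 0, 0, 0, 0, 1, 0, 0, 0, 1, 3, 0, 0, 0, 0, 1, 0, 0, 5, 0, 0, 0, 0, 0, 2, 0, 1, 2, 0]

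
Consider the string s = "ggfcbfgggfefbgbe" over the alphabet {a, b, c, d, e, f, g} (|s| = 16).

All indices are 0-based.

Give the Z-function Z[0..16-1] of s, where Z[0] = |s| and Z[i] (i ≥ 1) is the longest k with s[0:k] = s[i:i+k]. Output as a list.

Z[0]=16
i=1: outside box; Z[1]=1 scan→box=[1,2)
i=2: outside box; Z[2]=0
i=3: outside box; Z[3]=0
i=4: outside box; Z[4]=0
i=5: outside box; Z[5]=0
i=6: outside box; Z[6]=2 scan→box=[6,8)
i=7: min(r-i=1, Z[1]=1)=1; Z[7]=3 scan→box=[7,10)
i=8: min(r-i=2, Z[1]=1)=1; Z[8]=1
i=9: min(r-i=1, Z[2]=0)=0; Z[9]=0
i=10: outside box; Z[10]=0
i=11: outside box; Z[11]=0
i=12: outside box; Z[12]=0
i=13: outside box; Z[13]=1 scan→box=[13,14)
i=14: outside box; Z[14]=0
i=15: outside box; Z[15]=0

[16, 1, 0, 0, 0, 0, 2, 3, 1, 0, 0, 0, 0, 1, 0, 0]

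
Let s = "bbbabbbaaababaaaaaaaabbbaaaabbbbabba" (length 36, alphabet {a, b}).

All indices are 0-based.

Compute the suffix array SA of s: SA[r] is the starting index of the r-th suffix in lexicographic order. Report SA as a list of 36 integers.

rank | idx | suffix
   0 |  35 | a
   1 |  13 | aaaaaaaabbbaaaabbbbabba
   2 |  14 | aaaaaaabbbaaaabbbbabba
   3 |  15 | aaaaaabbbaaaabbbbabba
   4 |  16 | aaaaabbbaaaabbbbabba
   5 |  17 | aaaabbbaaaabbbbabba
   6 |  24 | aaaabbbbabba
   7 |   7 | aaababaaaaaaaabbbaaaabbbbabba
   8 |  18 | aaabbbaaaabbbbabba
   9 |  25 | aaabbbbabba
  10 |   8 | aababaaaaaaaabbbaaaabbbbabba
  11 |  19 | aabbbaaaabbbbabba
  12 |  26 | aabbbbabba
  13 |  11 | abaaaaaaaabbbaaaabbbbabba
  14 |   9 | ababaaaaaaaabbbaaaabbbbabba
  15 |  32 | abba
  16 |  20 | abbbaaaabbbbabba
  17 |   3 | abbbaaababaaaaaaaabbbaaaabbbbabba
  18 |  27 | abbbbabba
  19 |  34 | ba
  20 |  12 | baaaaaaaabbbaaaabbbbabba
  21 |  23 | baaaabbbbabba
  22 |   6 | baaababaaaaaaaabbbaaaabbbbabba
  23 |  10 | babaaaaaaaabbbaaaabbbbabba
  24 |  31 | babba
  25 |   2 | babbbaaababaaaaaaaabbbaaaabbbbabba
  26 |  33 | bba
  27 |  22 | bbaaaabbbbabba
  28 |   5 | bbaaababaaaaaaaabbbaaaabbbbabba
  29 |  30 | bbabba
  30 |   1 | bbabbbaaababaaaaaaaabbbaaaabbbbabba
  31 |  21 | bbbaaaabbbbabba
  32 |   4 | bbbaaababaaaaaaaabbbaaaabbbbabba
  33 |  29 | bbbabba
  34 |   0 | bbbabbbaaababaaaaaaaabbbaaaabbbbabba
  35 |  28 | bbbbabba

[35, 13, 14, 15, 16, 17, 24, 7, 18, 25, 8, 19, 26, 11, 9, 32, 20, 3, 27, 34, 12, 23, 6, 10, 31, 2, 33, 22, 5, 30, 1, 21, 4, 29, 0, 28]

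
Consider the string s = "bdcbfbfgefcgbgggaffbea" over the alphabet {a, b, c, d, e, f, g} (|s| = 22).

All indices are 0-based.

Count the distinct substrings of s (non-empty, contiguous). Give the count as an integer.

rank→(start, suffix):
  0 → (21, 'a')
  1 → (16, 'affbea')
  2 → (0, 'bdcbfbfgefcgbgggaffbea')
  3 → (19, 'bea')
  4 → (3, 'bfbfgefcgbgggaffbea')
  5 → (5, 'bfgefcgbgggaffbea')
  6 → (12, 'bgggaffbea')
  7 → (2, 'cbfbfgefcgbgggaffbea')
  8 → (10, 'cgbgggaffbea')
  9 → (1, 'dcbfbfgefcgbgggaffbea')
  10 → (20, 'ea')
  11 → (8, 'efcgbgggaffbea')
  12 → (18, 'fbea')
  13 → (4, 'fbfgefcgbgggaffbea')
  14 → (9, 'fcgbgggaffbea')
  15 → (17, 'ffbea')
  16 → (6, 'fgefcgbgggaffbea')
  17 → (15, 'gaffbea')
  18 → (11, 'gbgggaffbea')
  19 → (7, 'gefcgbgggaffbea')
  20 → (14, 'ggaffbea')
  21 → (13, 'gggaffbea')

SA = [21, 16, 0, 19, 3, 5, 12, 2, 10, 1, 20, 8, 18, 4, 9, 17, 6, 15, 11, 7, 14, 13]
rank  pair      lcp
   1  s[21:],s[16:]  1  'a'
   2  s[16:],s[0:]  0  ''
   3  s[0:],s[19:]  1  'b'
   4  s[19:],s[3:]  1  'b'
   5  s[3:],s[5:]  2  'bf'
   6  s[5:],s[12:]  1  'b'
   7  s[12:],s[2:]  0  ''
   8  s[2:],s[10:]  1  'c'
   9  s[10:],s[1:]  0  ''
  10  s[1:],s[20:]  0  ''
  11  s[20:],s[8:]  1  'e'
  12  s[8:],s[18:]  0  ''
  13  s[18:],s[4:]  2  'fb'
  14  s[4:],s[9:]  1  'f'
  15  s[9:],s[17:]  1  'f'
  16  s[17:],s[6:]  1  'f'
  17  s[6:],s[15:]  0  ''
  18  s[15:],s[11:]  1  'g'
  19  s[11:],s[7:]  1  'g'
  20  s[7:],s[14:]  1  'g'
  21  s[14:],s[13:]  2  'gg'

n(n+1)/2 = 22·23/2 = 253
Σ LCP = 0 + 1 + 0 + 1 + 1 + 2 + 1 + 0 + 1 + 0 + 0 + 1 + 0 + 2 + 1 + 1 + 1 + 0 + 1 + 1 + 1 + 2 = 18
distinct = 253 − 18 = 235

235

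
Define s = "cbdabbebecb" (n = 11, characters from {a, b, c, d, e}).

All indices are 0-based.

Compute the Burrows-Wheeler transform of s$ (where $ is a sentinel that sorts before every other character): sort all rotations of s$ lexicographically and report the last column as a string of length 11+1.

bdcacbee$bbb

rank  rotation      last
    0  $cbdabbebecb  b
    1  abbebecb$cbd  d
    2  b$cbdabbebec  c
    3  bbebecb$cbda  a
    4  bdabbebecb$c  c
    5  bebecb$cbdab  b
    6  becb$cbdabbe  e
    7  cb$cbdabbebe  e
    8  cbdabbebecb$  $
    9  dabbebecb$cb  b
   10  ebecb$cbdabb  b
   11  ecb$cbdabbeb  b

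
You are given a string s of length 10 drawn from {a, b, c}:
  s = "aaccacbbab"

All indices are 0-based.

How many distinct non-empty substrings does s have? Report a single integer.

47

sorted suffixes:
  #0 SA[0]=0  'aaccacbbab'
  #1 SA[1]=8  'ab'
  #2 SA[2]=4  'acbbab'
  #3 SA[3]=1  'accacbbab'
  #4 SA[4]=9  'b'
  #5 SA[5]=7  'bab'
  #6 SA[6]=6  'bbab'
  #7 SA[7]=3  'cacbbab'
  #8 SA[8]=5  'cbbab'
  #9 SA[9]=2  'ccacbbab'

SA = [0, 8, 4, 1, 9, 7, 6, 3, 5, 2]
i: (SA[i-1],SA[i]) lcp shared
  1: (0,8) 1 'a'
  2: (8,4) 1 'a'
  3: (4,1) 2 'ac'
  4: (1,9) 0 ''
  5: (9,7) 1 'b'
  6: (7,6) 1 'b'
  7: (6,3) 0 ''
  8: (3,5) 1 'c'
  9: (5,2) 1 'c'

n(n+1)/2 = 10·11/2 = 55
Σ LCP = 0 + 1 + 1 + 2 + 0 + 1 + 1 + 0 + 1 + 1 = 8
distinct = 55 − 8 = 47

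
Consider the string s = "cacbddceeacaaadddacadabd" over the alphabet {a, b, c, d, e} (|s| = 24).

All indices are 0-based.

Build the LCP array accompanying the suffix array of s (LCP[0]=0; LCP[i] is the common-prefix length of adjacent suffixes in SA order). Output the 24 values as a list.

rank | idx | suffix
   0 |  11 | aaadddacadabd
   1 |  12 | aadddacadabd
   2 |  21 | abd
   3 |   9 | acaaadddacadabd
   4 |  17 | acadabd
   5 |   1 | acbddceeacaaadddacadabd
   6 |  19 | adabd
   7 |  13 | adddacadabd
   8 |  22 | bd
   9 |   3 | bddceeacaaadddacadabd
  10 |  10 | caaadddacadabd
  11 |   0 | cacbddceeacaaadddacadabd
  12 |  18 | cadabd
  13 |   2 | cbddceeacaaadddacadabd
  14 |   6 | ceeacaaadddacadabd
  15 |  23 | d
  16 |  20 | dabd
  17 |  16 | dacadabd
  18 |   5 | dceeacaaadddacadabd
  19 |  15 | ddacadabd
  20 |   4 | ddceeacaaadddacadabd
  21 |  14 | dddacadabd
  22 |   8 | eacaaadddacadabd
  23 |   7 | eeacaaadddacadabd

SA = [11, 12, 21, 9, 17, 1, 19, 13, 22, 3, 10, 0, 18, 2, 6, 23, 20, 16, 5, 15, 4, 14, 8, 7]
rank  pair      lcp
   1  s[11:],s[12:]  2  'aa'
   2  s[12:],s[21:]  1  'a'
   3  s[21:],s[9:]  1  'a'
   4  s[9:],s[17:]  3  'aca'
   5  s[17:],s[1:]  2  'ac'
   6  s[1:],s[19:]  1  'a'
   7  s[19:],s[13:]  2  'ad'
   8  s[13:],s[22:]  0  ''
   9  s[22:],s[3:]  2  'bd'
  10  s[3:],s[10:]  0  ''
  11  s[10:],s[0:]  2  'ca'
  12  s[0:],s[18:]  2  'ca'
  13  s[18:],s[2:]  1  'c'
  14  s[2:],s[6:]  1  'c'
  15  s[6:],s[23:]  0  ''
  16  s[23:],s[20:]  1  'd'
  17  s[20:],s[16:]  2  'da'
  18  s[16:],s[5:]  1  'd'
  19  s[5:],s[15:]  1  'd'
  20  s[15:],s[4:]  2  'dd'
  21  s[4:],s[14:]  2  'dd'
  22  s[14:],s[8:]  0  ''
  23  s[8:],s[7:]  1  'e'

[0, 2, 1, 1, 3, 2, 1, 2, 0, 2, 0, 2, 2, 1, 1, 0, 1, 2, 1, 1, 2, 2, 0, 1]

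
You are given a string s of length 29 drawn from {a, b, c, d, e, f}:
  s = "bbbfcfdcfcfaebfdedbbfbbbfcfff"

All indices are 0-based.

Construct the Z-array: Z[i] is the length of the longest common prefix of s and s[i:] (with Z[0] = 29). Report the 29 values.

Z[0]=29
i=1: i≥r, start 0; Z[1]=2 grow→box=[1,3)
i=2: min(r-i=1, Z[1]=2)=1; Z[2]=1
i=3: i≥r, start 0; Z[3]=0
i=4: i≥r, start 0; Z[4]=0
i=5: i≥r, start 0; Z[5]=0
i=6: i≥r, start 0; Z[6]=0
i=7: i≥r, start 0; Z[7]=0
i=8: i≥r, start 0; Z[8]=0
i=9: i≥r, start 0; Z[9]=0
i=10: i≥r, start 0; Z[10]=0
i=11: i≥r, start 0; Z[11]=0
i=12: i≥r, start 0; Z[12]=0
i=13: i≥r, start 0; Z[13]=1 grow→box=[13,14)
i=14: i≥r, start 0; Z[14]=0
i=15: i≥r, start 0; Z[15]=0
i=16: i≥r, start 0; Z[16]=0
i=17: i≥r, start 0; Z[17]=0
i=18: i≥r, start 0; Z[18]=2 grow→box=[18,20)
i=19: min(r-i=1, Z[1]=2)=1; Z[19]=1
i=20: i≥r, start 0; Z[20]=0
i=21: i≥r, start 0; Z[21]=6 grow→box=[21,27)
i=22: min(r-i=5, Z[1]=2)=2; Z[22]=2
i=23: min(r-i=4, Z[2]=1)=1; Z[23]=1
i=24: min(r-i=3, Z[3]=0)=0; Z[24]=0
i=25: min(r-i=2, Z[4]=0)=0; Z[25]=0
i=26: min(r-i=1, Z[5]=0)=0; Z[26]=0
i=27: i≥r, start 0; Z[27]=0
i=28: i≥r, start 0; Z[28]=0

[29, 2, 1, 0, 0, 0, 0, 0, 0, 0, 0, 0, 0, 1, 0, 0, 0, 0, 2, 1, 0, 6, 2, 1, 0, 0, 0, 0, 0]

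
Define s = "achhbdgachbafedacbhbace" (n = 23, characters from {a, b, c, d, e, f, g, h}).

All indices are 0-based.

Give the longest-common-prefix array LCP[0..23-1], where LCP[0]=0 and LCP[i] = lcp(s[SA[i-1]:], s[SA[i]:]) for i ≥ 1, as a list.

rank→(start, suffix):
  0 → (15, 'acbhbace')
  1 → (20, 'ace')
  2 → (7, 'achbafedacbhbace')
  3 → (0, 'achhbdgachbafedacbhbace')
  4 → (11, 'afedacbhbace')
  5 → (19, 'bace')
  6 → (10, 'bafedacbhbace')
  7 → (4, 'bdgachbafedacbhbace')
  8 → (17, 'bhbace')
  9 → (16, 'cbhbace')
  10 → (21, 'ce')
  11 → (8, 'chbafedacbhbace')
  12 → (1, 'chhbdgachbafedacbhbace')
  13 → (14, 'dacbhbace')
  14 → (5, 'dgachbafedacbhbace')
  15 → (22, 'e')
  16 → (13, 'edacbhbace')
  17 → (12, 'fedacbhbace')
  18 → (6, 'gachbafedacbhbace')
  19 → (18, 'hbace')
  20 → (9, 'hbafedacbhbace')
  21 → (3, 'hbdgachbafedacbhbace')
  22 → (2, 'hhbdgachbafedacbhbace')

SA = [15, 20, 7, 0, 11, 19, 10, 4, 17, 16, 21, 8, 1, 14, 5, 22, 13, 12, 6, 18, 9, 3, 2]
i: (SA[i-1],SA[i]) lcp shared
  1: (15,20) 2 'ac'
  2: (20,7) 2 'ac'
  3: (7,0) 3 'ach'
  4: (0,11) 1 'a'
  5: (11,19) 0 ''
  6: (19,10) 2 'ba'
  7: (10,4) 1 'b'
  8: (4,17) 1 'b'
  9: (17,16) 0 ''
  10: (16,21) 1 'c'
  11: (21,8) 1 'c'
  12: (8,1) 2 'ch'
  13: (1,14) 0 ''
  14: (14,5) 1 'd'
  15: (5,22) 0 ''
  16: (22,13) 1 'e'
  17: (13,12) 0 ''
  18: (12,6) 0 ''
  19: (6,18) 0 ''
  20: (18,9) 3 'hba'
  21: (9,3) 2 'hb'
  22: (3,2) 1 'h'

[0, 2, 2, 3, 1, 0, 2, 1, 1, 0, 1, 1, 2, 0, 1, 0, 1, 0, 0, 0, 3, 2, 1]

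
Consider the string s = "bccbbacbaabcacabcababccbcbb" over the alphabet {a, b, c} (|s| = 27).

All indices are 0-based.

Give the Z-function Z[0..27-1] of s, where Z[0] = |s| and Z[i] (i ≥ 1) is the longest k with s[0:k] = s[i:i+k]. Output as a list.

[27, 0, 0, 1, 1, 0, 0, 1, 0, 0, 2, 0, 0, 0, 0, 2, 0, 0, 1, 0, 4, 0, 0, 2, 0, 1, 1]

Z[0]=27
i=1: i≥r, start 0; Z[1]=0
i=2: i≥r, start 0; Z[2]=0
i=3: i≥r, start 0; Z[3]=1 extend→box=[3,4)
i=4: i≥r, start 0; Z[4]=1 extend→box=[4,5)
i=5: i≥r, start 0; Z[5]=0
i=6: i≥r, start 0; Z[6]=0
i=7: i≥r, start 0; Z[7]=1 extend→box=[7,8)
i=8: i≥r, start 0; Z[8]=0
i=9: i≥r, start 0; Z[9]=0
i=10: i≥r, start 0; Z[10]=2 extend→box=[10,12)
i=11: min(r-i=1, Z[1]=0)=0; Z[11]=0
i=12: i≥r, start 0; Z[12]=0
i=13: i≥r, start 0; Z[13]=0
i=14: i≥r, start 0; Z[14]=0
i=15: i≥r, start 0; Z[15]=2 extend→box=[15,17)
i=16: min(r-i=1, Z[1]=0)=0; Z[16]=0
i=17: i≥r, start 0; Z[17]=0
i=18: i≥r, start 0; Z[18]=1 extend→box=[18,19)
i=19: i≥r, start 0; Z[19]=0
i=20: i≥r, start 0; Z[20]=4 extend→box=[20,24)
i=21: min(r-i=3, Z[1]=0)=0; Z[21]=0
i=22: min(r-i=2, Z[2]=0)=0; Z[22]=0
i=23: min(r-i=1, Z[3]=1)=1; Z[23]=2 extend→box=[23,25)
i=24: min(r-i=1, Z[1]=0)=0; Z[24]=0
i=25: i≥r, start 0; Z[25]=1 extend→box=[25,26)
i=26: i≥r, start 0; Z[26]=1 extend→box=[26,27)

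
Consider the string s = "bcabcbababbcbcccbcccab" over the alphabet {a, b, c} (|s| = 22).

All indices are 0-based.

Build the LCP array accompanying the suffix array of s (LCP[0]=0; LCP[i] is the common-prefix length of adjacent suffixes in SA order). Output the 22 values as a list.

rank→(start, suffix):
  0 → (20, 'ab')
  1 → (6, 'ababbcbcccbcccab')
  2 → (8, 'abbcbcccbcccab')
  3 → (2, 'abcbababbcbcccbcccab')
  4 → (21, 'b')
  5 → (5, 'bababbcbcccbcccab')
  6 → (7, 'babbcbcccbcccab')
  7 → (9, 'bbcbcccbcccab')
  8 → (0, 'bcabcbababbcbcccbcccab')
  9 → (3, 'bcbababbcbcccbcccab')
  10 → (10, 'bcbcccbcccab')
  11 → (16, 'bcccab')
  12 → (12, 'bcccbcccab')
  13 → (19, 'cab')
  14 → (1, 'cabcbababbcbcccbcccab')
  15 → (4, 'cbababbcbcccbcccab')
  16 → (15, 'cbcccab')
  17 → (11, 'cbcccbcccab')
  18 → (18, 'ccab')
  19 → (14, 'ccbcccab')
  20 → (17, 'cccab')
  21 → (13, 'cccbcccab')

SA = [20, 6, 8, 2, 21, 5, 7, 9, 0, 3, 10, 16, 12, 19, 1, 4, 15, 11, 18, 14, 17, 13]
[i] adj suffixes → lcp
  [1] 20/6 → 2 ('ab')
  [2] 6/8 → 2 ('ab')
  [3] 8/2 → 2 ('ab')
  [4] 2/21 → 0 ('')
  [5] 21/5 → 1 ('b')
  [6] 5/7 → 3 ('bab')
  [7] 7/9 → 1 ('b')
  [8] 9/0 → 1 ('b')
  [9] 0/3 → 2 ('bc')
  [10] 3/10 → 3 ('bcb')
  [11] 10/16 → 2 ('bc')
  [12] 16/12 → 4 ('bccc')
  [13] 12/19 → 0 ('')
  [14] 19/1 → 3 ('cab')
  [15] 1/4 → 1 ('c')
  [16] 4/15 → 2 ('cb')
  [17] 15/11 → 5 ('cbccc')
  [18] 11/18 → 1 ('c')
  [19] 18/14 → 2 ('cc')
  [20] 14/17 → 2 ('cc')
  [21] 17/13 → 3 ('ccc')

[0, 2, 2, 2, 0, 1, 3, 1, 1, 2, 3, 2, 4, 0, 3, 1, 2, 5, 1, 2, 2, 3]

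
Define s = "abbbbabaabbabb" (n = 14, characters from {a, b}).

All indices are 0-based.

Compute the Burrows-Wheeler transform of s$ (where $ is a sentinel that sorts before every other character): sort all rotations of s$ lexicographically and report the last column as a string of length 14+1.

bbbba$babbababa

rank  rotation         last
    0  $abbbbabaabbabb  b
    1  aabbabb$abbbbab  b
    2  abaabbabb$abbbb  b
    3  abb$abbbbabaabb  b
    4  abbabb$abbbbaba  a
    5  abbbbabaabbabb$  $
    6  b$abbbbabaabbab  b
    7  baabbabb$abbbba  a
    8  babaabbabb$abbb  b
    9  babb$abbbbabaab  b
   10  bb$abbbbabaabba  a
   11  bbabaabbabb$abb  b
   12  bbabb$abbbbabaa  a
   13  bbbabaabbabb$ab  b
   14  bbbbabaabbabb$a  a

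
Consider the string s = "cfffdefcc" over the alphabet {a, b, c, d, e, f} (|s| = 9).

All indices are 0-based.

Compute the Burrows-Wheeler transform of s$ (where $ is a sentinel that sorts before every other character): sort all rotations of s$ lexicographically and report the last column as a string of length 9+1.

rank  rotation    last
    0  $cfffdefcc  c
    1  c$cfffdefc  c
    2  cc$cfffdef  f
    3  cfffdefcc$  $
    4  defcc$cfff  f
    5  efcc$cfffd  d
    6  fcc$cfffde  e
    7  fdefcc$cff  f
    8  ffdefcc$cf  f
    9  fffdefcc$c  c

ccf$fdeffc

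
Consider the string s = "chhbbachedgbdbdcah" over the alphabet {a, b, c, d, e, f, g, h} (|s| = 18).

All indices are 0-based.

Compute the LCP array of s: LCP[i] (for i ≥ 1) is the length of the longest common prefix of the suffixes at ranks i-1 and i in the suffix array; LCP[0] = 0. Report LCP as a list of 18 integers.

rank | idx | suffix
   0 |   5 | achedgbdbdcah
   1 |  16 | ah
   2 |   4 | bachedgbdbdcah
   3 |   3 | bbachedgbdbdcah
   4 |  11 | bdbdcah
   5 |  13 | bdcah
   6 |  15 | cah
   7 |   6 | chedgbdbdcah
   8 |   0 | chhbbachedgbdbdcah
   9 |  12 | dbdcah
  10 |  14 | dcah
  11 |   9 | dgbdbdcah
  12 |   8 | edgbdbdcah
  13 |  10 | gbdbdcah
  14 |  17 | h
  15 |   2 | hbbachedgbdbdcah
  16 |   7 | hedgbdbdcah
  17 |   1 | hhbbachedgbdbdcah

SA = [5, 16, 4, 3, 11, 13, 15, 6, 0, 12, 14, 9, 8, 10, 17, 2, 7, 1]
[i] adj suffixes → lcp
  [1] 5/16 → 1 ('a')
  [2] 16/4 → 0 ('')
  [3] 4/3 → 1 ('b')
  [4] 3/11 → 1 ('b')
  [5] 11/13 → 2 ('bd')
  [6] 13/15 → 0 ('')
  [7] 15/6 → 1 ('c')
  [8] 6/0 → 2 ('ch')
  [9] 0/12 → 0 ('')
  [10] 12/14 → 1 ('d')
  [11] 14/9 → 1 ('d')
  [12] 9/8 → 0 ('')
  [13] 8/10 → 0 ('')
  [14] 10/17 → 0 ('')
  [15] 17/2 → 1 ('h')
  [16] 2/7 → 1 ('h')
  [17] 7/1 → 1 ('h')

[0, 1, 0, 1, 1, 2, 0, 1, 2, 0, 1, 1, 0, 0, 0, 1, 1, 1]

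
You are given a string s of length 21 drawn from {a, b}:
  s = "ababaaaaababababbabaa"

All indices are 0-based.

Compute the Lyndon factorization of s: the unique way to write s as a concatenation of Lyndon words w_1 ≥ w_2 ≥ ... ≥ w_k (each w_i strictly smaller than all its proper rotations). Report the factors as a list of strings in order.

["ab", "ab", "aaaaababababbab", "a", "a"]

emit factor 1: 'ab' (i=0, period=2)
emit factor 2: 'ab' (i=2, period=2)
emit factor 3: 'aaaaababababbab' (i=4, period=15)
emit factor 4: 'a' (i=19, period=1)
emit factor 5: 'a' (i=20, period=1)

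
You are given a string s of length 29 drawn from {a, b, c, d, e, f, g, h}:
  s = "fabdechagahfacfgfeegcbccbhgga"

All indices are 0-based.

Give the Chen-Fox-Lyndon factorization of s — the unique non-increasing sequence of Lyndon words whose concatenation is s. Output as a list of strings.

emit factor 1: 'f' (i=0, period=1)
emit factor 2: 'abdechagahfacfgfeegcbccbhgg' (i=1, period=27)
emit factor 3: 'a' (i=28, period=1)

["f", "abdechagahfacfgfeegcbccbhgg", "a"]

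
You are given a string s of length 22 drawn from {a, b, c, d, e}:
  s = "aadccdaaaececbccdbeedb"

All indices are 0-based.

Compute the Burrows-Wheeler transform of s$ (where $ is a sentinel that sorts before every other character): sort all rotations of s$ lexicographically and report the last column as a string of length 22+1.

rank  rotation                 last
    0  $aadccdaaaececbccdbeedb  b
    1  aaaececbccdbeedb$aadccd  d
    2  aadccdaaaececbccdbeedb$  $
    3  aaececbccdbeedb$aadccda  a
    4  adccdaaaececbccdbeedb$a  a
    5  aececbccdbeedb$aadccdaa  a
    6  b$aadccdaaaececbccdbeed  d
    7  bccdbeedb$aadccdaaaecec  c
    8  beedb$aadccdaaaececbccd  d
    9  cbccdbeedb$aadccdaaaece  e
   10  ccdaaaececbccdbeedb$aad  d
   11  ccdbeedb$aadccdaaaececb  b
   12  cdaaaececbccdbeedb$aadc  c
   13  cdbeedb$aadccdaaaececbc  c
   14  cecbccdbeedb$aadccdaaae  e
   15  daaaececbccdbeedb$aadcc  c
   16  db$aadccdaaaececbccdbee  e
   17  dbeedb$aadccdaaaececbcc  c
   18  dccdaaaececbccdbeedb$aa  a
   19  ecbccdbeedb$aadccdaaaec  c
   20  ececbccdbeedb$aadccdaaa  a
   21  edb$aadccdaaaececbccdbe  e
   22  eedb$aadccdaaaececbccdb  b

bd$aaadcdedbccececacaeb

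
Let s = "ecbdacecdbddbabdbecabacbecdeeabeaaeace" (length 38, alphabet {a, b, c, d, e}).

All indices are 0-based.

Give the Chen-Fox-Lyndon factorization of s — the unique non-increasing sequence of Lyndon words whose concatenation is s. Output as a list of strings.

["e", "c", "bd", "acecdbddb", "abdbec", "abacbecdeeabe", "aaeace"]

emit factor 1: 'e' (i=0, period=1)
emit factor 2: 'c' (i=1, period=1)
emit factor 3: 'bd' (i=2, period=2)
emit factor 4: 'acecdbddb' (i=4, period=9)
emit factor 5: 'abdbec' (i=13, period=6)
emit factor 6: 'abacbecdeeabe' (i=19, period=13)
emit factor 7: 'aaeace' (i=32, period=6)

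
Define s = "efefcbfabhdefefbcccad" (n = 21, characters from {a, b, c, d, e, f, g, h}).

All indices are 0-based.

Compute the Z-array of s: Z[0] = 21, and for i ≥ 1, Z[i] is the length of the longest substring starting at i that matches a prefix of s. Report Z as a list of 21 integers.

Z[0]=21
i=1: fresh scan; Z[1]=0
i=2: fresh scan; Z[2]=2 grow→box=[2,4)
i=3: min(r-i=1, Z[1]=0)=0; Z[3]=0
i=4: fresh scan; Z[4]=0
i=5: fresh scan; Z[5]=0
i=6: fresh scan; Z[6]=0
i=7: fresh scan; Z[7]=0
i=8: fresh scan; Z[8]=0
i=9: fresh scan; Z[9]=0
i=10: fresh scan; Z[10]=0
i=11: fresh scan; Z[11]=4 grow→box=[11,15)
i=12: min(r-i=3, Z[1]=0)=0; Z[12]=0
i=13: min(r-i=2, Z[2]=2)=2; Z[13]=2
i=14: min(r-i=1, Z[3]=0)=0; Z[14]=0
i=15: fresh scan; Z[15]=0
i=16: fresh scan; Z[16]=0
i=17: fresh scan; Z[17]=0
i=18: fresh scan; Z[18]=0
i=19: fresh scan; Z[19]=0
i=20: fresh scan; Z[20]=0

[21, 0, 2, 0, 0, 0, 0, 0, 0, 0, 0, 4, 0, 2, 0, 0, 0, 0, 0, 0, 0]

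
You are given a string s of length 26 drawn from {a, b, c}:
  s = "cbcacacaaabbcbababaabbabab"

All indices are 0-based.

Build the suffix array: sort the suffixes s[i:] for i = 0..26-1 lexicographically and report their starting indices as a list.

rank | idx | suffix
   0 |   7 | aaabbcbababaabbabab
   1 |  18 | aabbabab
   2 |   8 | aabbcbababaabbabab
   3 |  24 | ab
   4 |  16 | abaabbabab
   5 |  22 | abab
   6 |  14 | ababaabbabab
   7 |  19 | abbabab
   8 |   9 | abbcbababaabbabab
   9 |   5 | acaaabbcbababaabbabab
  10 |   3 | acacaaabbcbababaabbabab
  11 |  25 | b
  12 |  17 | baabbabab
  13 |  23 | bab
  14 |  15 | babaabbabab
  15 |  21 | babab
  16 |  13 | bababaabbabab
  17 |  20 | bbabab
  18 |  10 | bbcbababaabbabab
  19 |   1 | bcacacaaabbcbababaabbabab
  20 |  11 | bcbababaabbabab
  21 |   6 | caaabbcbababaabbabab
  22 |   4 | cacaaabbcbababaabbabab
  23 |   2 | cacacaaabbcbababaabbabab
  24 |  12 | cbababaabbabab
  25 |   0 | cbcacacaaabbcbababaabbabab

[7, 18, 8, 24, 16, 22, 14, 19, 9, 5, 3, 25, 17, 23, 15, 21, 13, 20, 10, 1, 11, 6, 4, 2, 12, 0]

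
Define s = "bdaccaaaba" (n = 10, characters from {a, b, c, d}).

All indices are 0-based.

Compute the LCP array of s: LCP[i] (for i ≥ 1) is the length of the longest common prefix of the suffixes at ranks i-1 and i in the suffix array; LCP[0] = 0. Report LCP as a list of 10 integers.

rank | idx | suffix
   0 |   9 | a
   1 |   5 | aaaba
   2 |   6 | aaba
   3 |   7 | aba
   4 |   2 | accaaaba
   5 |   8 | ba
   6 |   0 | bdaccaaaba
   7 |   4 | caaaba
   8 |   3 | ccaaaba
   9 |   1 | daccaaaba

SA = [9, 5, 6, 7, 2, 8, 0, 4, 3, 1]
[i] adj suffixes → lcp
  [1] 9/5 → 1 ('a')
  [2] 5/6 → 2 ('aa')
  [3] 6/7 → 1 ('a')
  [4] 7/2 → 1 ('a')
  [5] 2/8 → 0 ('')
  [6] 8/0 → 1 ('b')
  [7] 0/4 → 0 ('')
  [8] 4/3 → 1 ('c')
  [9] 3/1 → 0 ('')

[0, 1, 2, 1, 1, 0, 1, 0, 1, 0]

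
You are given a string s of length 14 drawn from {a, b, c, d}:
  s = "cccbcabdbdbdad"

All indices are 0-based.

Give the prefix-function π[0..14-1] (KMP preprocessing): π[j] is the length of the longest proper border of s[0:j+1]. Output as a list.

π[0] = 0
j=1 s[j]='c': π[1]=1 (border 'c')
j=2 s[j]='c': π[2]=2 (border 'cc')
j=3 s[j]='b': k: 2→1→0; π[3]=0 (border '')
j=4 s[j]='c': π[4]=1 (border 'c')
j=5 s[j]='a': k: 1→0; π[5]=0 (border '')
j=6 s[j]='b': π[6]=0 (border '')
j=7 s[j]='d': π[7]=0 (border '')
j=8 s[j]='b': π[8]=0 (border '')
j=9 s[j]='d': π[9]=0 (border '')
j=10 s[j]='b': π[10]=0 (border '')
j=11 s[j]='d': π[11]=0 (border '')
j=12 s[j]='a': π[12]=0 (border '')
j=13 s[j]='d': π[13]=0 (border '')

[0, 1, 2, 0, 1, 0, 0, 0, 0, 0, 0, 0, 0, 0]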